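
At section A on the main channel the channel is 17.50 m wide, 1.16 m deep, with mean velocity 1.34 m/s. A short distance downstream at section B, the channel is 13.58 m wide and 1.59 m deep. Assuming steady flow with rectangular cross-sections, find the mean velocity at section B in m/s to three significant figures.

Q = A₁V₁ = (17.50×1.16) × 1.34 = 27.20 m³/s
A₂ = 13.58 × 1.59 = 21.59 m²
V₂ = Q/A₂ = 27.20/21.59 = 1.260 m/s

1.26 m/s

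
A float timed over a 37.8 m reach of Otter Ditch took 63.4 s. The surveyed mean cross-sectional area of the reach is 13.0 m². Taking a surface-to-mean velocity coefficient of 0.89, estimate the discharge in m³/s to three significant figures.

6.90 m³/s

v_surface = L / t̄ = 37.8 / 63.4 = 0.5962 m/s
v_mean = 0.89 × 0.5962 = 0.5306 m/s
Q = A × v_mean = 13.0 × 0.5306 = 6.898 m³/s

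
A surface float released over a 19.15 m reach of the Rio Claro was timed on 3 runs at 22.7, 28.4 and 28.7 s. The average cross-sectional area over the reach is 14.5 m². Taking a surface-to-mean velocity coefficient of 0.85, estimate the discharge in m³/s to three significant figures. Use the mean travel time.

t̄ = (22.7 + 28.4 + 28.7) / 3 = 26.6 s
v_surface = L / t̄ = 19.15 / 26.6 = 0.7199 m/s
v_mean = 0.85 × 0.7199 = 0.6119 m/s
Q = A × v_mean = 14.5 × 0.6119 = 8.873 m³/s

8.87 m³/s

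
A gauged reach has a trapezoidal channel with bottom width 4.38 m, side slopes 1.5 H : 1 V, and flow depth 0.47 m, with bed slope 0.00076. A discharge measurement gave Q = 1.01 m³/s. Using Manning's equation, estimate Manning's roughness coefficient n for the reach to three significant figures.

A = (b + z·y)·y = (4.38 + 1.5×0.47)×0.47 = 2.390 m²
P = b + 2y√(1+z²) = 4.38 + 2×0.47×√(1+1.5²) = 6.075 m
R = A/P = 2.390/6.075 = 0.3934 m
n = (1/Q)·A·R^(2/3)·S^(1/2) = (1/1.01) × 2.390 × 0.5369 × 0.02757 = 0.03503

0.0350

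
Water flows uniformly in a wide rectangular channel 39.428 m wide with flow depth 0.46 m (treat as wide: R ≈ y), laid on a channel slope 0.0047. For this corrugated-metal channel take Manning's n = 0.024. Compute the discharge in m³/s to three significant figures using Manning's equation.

30.9 m³/s

A = b·y = 39.428 × 0.46 = 18.14 m²
Wide channel: R ≈ y = 0.46 m
Q = (1/n)·A·R^(2/3)·S^(1/2) = (1/0.024) × 18.14 × 0.4600^(2/3) × 0.0047^(1/2) = 30.87 m³/s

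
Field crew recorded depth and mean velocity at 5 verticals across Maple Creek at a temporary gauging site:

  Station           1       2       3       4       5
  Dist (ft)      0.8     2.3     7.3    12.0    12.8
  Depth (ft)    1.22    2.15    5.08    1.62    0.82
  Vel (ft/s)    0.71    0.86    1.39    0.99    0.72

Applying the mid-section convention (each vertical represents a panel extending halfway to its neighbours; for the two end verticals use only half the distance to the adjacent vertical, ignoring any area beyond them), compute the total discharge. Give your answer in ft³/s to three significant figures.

45.6 ft³/s

w_1 = (2.3 − 0.8)/2 = 0.75 ft; q_1 = 0.71 × 1.22 × 0.75 = 0.6497 ft³/s
w_2 = (7.3 − 0.8)/2 = 3.25 ft; q_2 = 0.86 × 2.15 × 3.25 = 6.009 ft³/s
w_3 = (12.0 − 2.3)/2 = 4.85 ft; q_3 = 1.39 × 5.08 × 4.85 = 34.25 ft³/s
w_4 = (12.8 − 7.3)/2 = 2.75 ft; q_4 = 0.99 × 1.62 × 2.75 = 4.410 ft³/s
w_5 = (12.8 − 12.0)/2 = 0.4 ft; q_5 = 0.72 × 0.82 × 0.4 = 0.2362 ft³/s
Q = Σ qᵢ = 45.55 ft³/s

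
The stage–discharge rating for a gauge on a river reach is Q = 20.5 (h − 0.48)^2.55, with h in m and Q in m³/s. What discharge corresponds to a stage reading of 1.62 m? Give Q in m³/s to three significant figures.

28.6 m³/s

Q = 20.5 × (1.62 − 0.48)^2.55 = 20.5 × 1.14^2.55 = 28.63 m³/s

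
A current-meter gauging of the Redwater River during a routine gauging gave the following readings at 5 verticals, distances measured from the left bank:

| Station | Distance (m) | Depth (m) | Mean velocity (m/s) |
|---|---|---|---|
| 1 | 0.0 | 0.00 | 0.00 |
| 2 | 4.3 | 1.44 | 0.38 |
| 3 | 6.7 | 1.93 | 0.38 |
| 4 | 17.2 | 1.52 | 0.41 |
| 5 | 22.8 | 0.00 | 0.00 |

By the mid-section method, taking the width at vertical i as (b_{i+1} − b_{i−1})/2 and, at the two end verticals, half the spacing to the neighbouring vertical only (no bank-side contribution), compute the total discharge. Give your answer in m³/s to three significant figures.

11.6 m³/s

w_2 = (6.7 − 0.0)/2 = 3.35 m; q_2 = 0.38 × 1.44 × 3.35 = 1.833 m³/s
w_3 = (17.2 − 4.3)/2 = 6.45 m; q_3 = 0.38 × 1.93 × 6.45 = 4.730 m³/s
w_4 = (22.8 − 6.7)/2 = 8.05 m; q_4 = 0.41 × 1.52 × 8.05 = 5.017 m³/s
Stations 1, 5 contribute zero (depth or velocity is 0).
Q = Σ qᵢ = 11.58 m³/s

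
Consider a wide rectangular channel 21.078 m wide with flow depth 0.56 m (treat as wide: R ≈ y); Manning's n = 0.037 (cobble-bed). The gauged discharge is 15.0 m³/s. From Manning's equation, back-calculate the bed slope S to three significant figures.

A = b·y = 21.078 × 0.56 = 11.80 m²
Wide channel: R ≈ y = 0.56 m
S = (Q·n / (1·A·R^(2/3)))² = (15.0×0.037 / (1×11.80×0.6794))² = 0.004790

0.00479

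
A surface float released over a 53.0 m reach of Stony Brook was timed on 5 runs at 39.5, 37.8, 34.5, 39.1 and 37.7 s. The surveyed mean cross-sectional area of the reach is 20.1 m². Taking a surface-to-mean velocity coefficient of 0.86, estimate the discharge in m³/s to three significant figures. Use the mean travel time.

t̄ = (39.5 + 37.8 + 34.5 + 39.1 + 37.7) / 5 = 37.72 s
v_surface = L / t̄ = 53.0 / 37.72 = 1.405 m/s
v_mean = 0.86 × 1.405 = 1.208 m/s
Q = A × v_mean = 20.1 × 1.208 = 24.29 m³/s

24.3 m³/s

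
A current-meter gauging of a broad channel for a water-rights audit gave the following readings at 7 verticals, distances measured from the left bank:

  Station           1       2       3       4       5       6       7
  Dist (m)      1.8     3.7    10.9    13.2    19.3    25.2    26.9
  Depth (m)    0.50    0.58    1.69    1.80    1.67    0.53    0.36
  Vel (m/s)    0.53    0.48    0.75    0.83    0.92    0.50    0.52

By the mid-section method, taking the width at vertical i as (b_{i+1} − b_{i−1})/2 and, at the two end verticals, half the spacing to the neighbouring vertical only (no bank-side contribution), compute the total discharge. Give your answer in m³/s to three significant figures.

w_1 = (3.7 − 1.8)/2 = 0.95 m; q_1 = 0.53 × 0.50 × 0.95 = 0.2518 m³/s
w_2 = (10.9 − 1.8)/2 = 4.55 m; q_2 = 0.48 × 0.58 × 4.55 = 1.267 m³/s
w_3 = (13.2 − 3.7)/2 = 4.75 m; q_3 = 0.75 × 1.69 × 4.75 = 6.021 m³/s
w_4 = (19.3 − 10.9)/2 = 4.2 m; q_4 = 0.83 × 1.80 × 4.2 = 6.275 m³/s
w_5 = (25.2 − 13.2)/2 = 6 m; q_5 = 0.92 × 1.67 × 6 = 9.218 m³/s
w_6 = (26.9 − 19.3)/2 = 3.8 m; q_6 = 0.50 × 0.53 × 3.8 = 1.007 m³/s
w_7 = (26.9 − 25.2)/2 = 0.85 m; q_7 = 0.52 × 0.36 × 0.85 = 0.1591 m³/s
Q = Σ qᵢ = 24.20 m³/s

24.2 m³/s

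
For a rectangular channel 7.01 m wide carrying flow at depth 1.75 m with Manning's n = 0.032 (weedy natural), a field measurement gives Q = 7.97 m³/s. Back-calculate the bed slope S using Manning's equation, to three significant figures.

A = b·y = 7.01 × 1.75 = 12.27 m²
P = b + 2y = 7.01 + 2×1.75 = 10.51 m
R = A/P = 12.27/10.51 = 1.167 m
S = (Q·n / (1·A·R^(2/3)))² = (7.97×0.032 / (1×12.27×1.109))² = 0.0003517

0.000352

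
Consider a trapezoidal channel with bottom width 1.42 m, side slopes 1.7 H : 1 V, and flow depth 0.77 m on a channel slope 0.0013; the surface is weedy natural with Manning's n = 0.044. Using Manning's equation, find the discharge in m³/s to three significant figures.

1.04 m³/s

A = (b + z·y)·y = (1.42 + 1.7×0.77)×0.77 = 2.101 m²
P = b + 2y√(1+z²) = 1.42 + 2×0.77×√(1+1.7²) = 4.457 m
R = A/P = 2.101/4.457 = 0.4714 m
Q = (1/n)·A·R^(2/3)·S^(1/2) = (1/0.044) × 2.101 × 0.4714^(2/3) × 0.0013^(1/2) = 1.043 m³/s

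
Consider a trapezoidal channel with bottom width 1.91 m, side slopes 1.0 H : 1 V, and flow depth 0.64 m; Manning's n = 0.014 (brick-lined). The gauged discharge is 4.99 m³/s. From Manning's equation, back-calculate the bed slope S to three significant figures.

A = (b + z·y)·y = (1.91 + 1.0×0.64)×0.64 = 1.632 m²
P = b + 2y√(1+z²) = 1.91 + 2×0.64×√(1+1.0²) = 3.720 m
R = A/P = 1.632/3.720 = 0.4387 m
S = (Q·n / (1·A·R^(2/3)))² = (4.99×0.014 / (1×1.632×0.5773))² = 0.005497

0.00550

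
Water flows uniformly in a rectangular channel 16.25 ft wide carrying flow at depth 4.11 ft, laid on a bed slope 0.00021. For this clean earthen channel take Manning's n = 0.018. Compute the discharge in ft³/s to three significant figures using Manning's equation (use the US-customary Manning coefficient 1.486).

156 ft³/s

A = b·y = 16.25 × 4.11 = 66.79 ft²
P = b + 2y = 16.25 + 2×4.11 = 24.47 ft
R = A/P = 66.79/24.47 = 2.729 ft
Q = (1.486/n)·A·R^(2/3)·S^(1/2) = (1.486/0.018) × 66.79 × 2.729^(2/3) × 0.00021^(1/2) = 156.0 ft³/s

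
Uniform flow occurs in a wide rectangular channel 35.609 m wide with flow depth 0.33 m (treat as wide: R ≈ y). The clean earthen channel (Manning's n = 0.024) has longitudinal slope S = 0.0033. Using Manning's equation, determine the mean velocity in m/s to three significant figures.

A = b·y = 35.609 × 0.33 = 11.75 m²
Wide channel: R ≈ y = 0.33 m
Q = (1/n)·A·R^(2/3)·S^(1/2) = (1/0.024) × 11.75 × 0.3300^(2/3) × 0.0033^(1/2) = 13.43 m³/s
V = Q/A = 13.43/11.75 = 1.143 m/s

1.14 m/s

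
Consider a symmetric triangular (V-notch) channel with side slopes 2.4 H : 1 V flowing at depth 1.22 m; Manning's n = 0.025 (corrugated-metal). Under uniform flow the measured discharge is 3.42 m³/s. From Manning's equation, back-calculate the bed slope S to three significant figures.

0.00123

A = z·y² = 2.4×1.22² = 3.572 m²
P = 2y√(1+z²) = 2×1.22×√(1+2.4²) = 6.344 m
R = A/P = 3.572/6.344 = 0.5631 m
S = (Q·n / (1·A·R^(2/3)))² = (3.42×0.025 / (1×3.572×0.6819))² = 0.001232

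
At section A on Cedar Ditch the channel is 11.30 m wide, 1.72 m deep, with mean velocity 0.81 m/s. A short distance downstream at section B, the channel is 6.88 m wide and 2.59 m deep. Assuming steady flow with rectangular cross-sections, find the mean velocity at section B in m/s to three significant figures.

0.883 m/s

Q = A₁V₁ = (11.30×1.72) × 0.81 = 15.74 m³/s
A₂ = 6.88 × 2.59 = 17.82 m²
V₂ = Q/A₂ = 15.74/17.82 = 0.8835 m/s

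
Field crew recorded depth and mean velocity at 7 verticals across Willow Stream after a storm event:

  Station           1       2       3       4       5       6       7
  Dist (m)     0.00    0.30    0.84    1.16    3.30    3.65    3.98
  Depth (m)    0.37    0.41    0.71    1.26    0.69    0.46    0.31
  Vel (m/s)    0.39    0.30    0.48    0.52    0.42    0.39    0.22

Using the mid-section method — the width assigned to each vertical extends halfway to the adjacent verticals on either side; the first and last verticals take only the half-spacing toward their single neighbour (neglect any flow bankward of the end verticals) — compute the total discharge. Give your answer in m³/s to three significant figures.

w_1 = (0.30 − 0.00)/2 = 0.15 m; q_1 = 0.39 × 0.37 × 0.15 = 0.02165 m³/s
w_2 = (0.84 − 0.00)/2 = 0.42 m; q_2 = 0.30 × 0.41 × 0.42 = 0.05166 m³/s
w_3 = (1.16 − 0.30)/2 = 0.43 m; q_3 = 0.48 × 0.71 × 0.43 = 0.1465 m³/s
w_4 = (3.30 − 0.84)/2 = 1.23 m; q_4 = 0.52 × 1.26 × 1.23 = 0.8059 m³/s
w_5 = (3.65 − 1.16)/2 = 1.245 m; q_5 = 0.42 × 0.69 × 1.245 = 0.3608 m³/s
w_6 = (3.98 − 3.30)/2 = 0.34 m; q_6 = 0.39 × 0.46 × 0.34 = 0.06100 m³/s
w_7 = (3.98 − 3.65)/2 = 0.165 m; q_7 = 0.22 × 0.31 × 0.165 = 0.01125 m³/s
Q = Σ qᵢ = 1.459 m³/s

1.46 m³/s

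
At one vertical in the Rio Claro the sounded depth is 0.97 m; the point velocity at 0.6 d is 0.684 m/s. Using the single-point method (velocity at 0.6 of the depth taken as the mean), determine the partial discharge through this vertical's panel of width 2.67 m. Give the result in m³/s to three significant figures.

1.77 m³/s

v̄ = v₀.₆ = 0.684 m/s
q = v̄ × d × w = 0.6840 × 0.97 × 2.67 = 1.771 m³/s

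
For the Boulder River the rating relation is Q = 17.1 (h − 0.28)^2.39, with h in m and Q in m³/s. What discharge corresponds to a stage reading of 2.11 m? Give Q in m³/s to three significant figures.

Q = 17.1 × (2.11 − 0.28)^2.39 = 17.1 × 1.83^2.39 = 72.49 m³/s

72.5 m³/s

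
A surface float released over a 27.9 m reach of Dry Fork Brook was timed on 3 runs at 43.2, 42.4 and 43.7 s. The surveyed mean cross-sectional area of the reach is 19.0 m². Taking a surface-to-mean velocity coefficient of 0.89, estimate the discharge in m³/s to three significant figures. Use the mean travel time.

10.9 m³/s

t̄ = (43.2 + 42.4 + 43.7) / 3 = 43.1 s
v_surface = L / t̄ = 27.9 / 43.1 = 0.6473 m/s
v_mean = 0.89 × 0.6473 = 0.5761 m/s
Q = A × v_mean = 19.0 × 0.5761 = 10.95 m³/s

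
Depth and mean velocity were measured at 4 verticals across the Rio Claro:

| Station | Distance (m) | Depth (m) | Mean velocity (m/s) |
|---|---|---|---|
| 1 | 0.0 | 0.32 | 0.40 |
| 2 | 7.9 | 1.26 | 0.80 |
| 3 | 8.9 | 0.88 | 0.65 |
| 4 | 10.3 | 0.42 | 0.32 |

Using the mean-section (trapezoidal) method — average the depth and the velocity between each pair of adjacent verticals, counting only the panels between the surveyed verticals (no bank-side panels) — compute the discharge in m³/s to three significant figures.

Panel 1-2: Δb = 7.9 m, d̄ = (0.32+1.26)/2 = 0.79, v̄ = (0.40+0.80)/2 = 0.6 → q = 7.9×0.79×0.6 = 3.745 m³/s
Panel 2-3: Δb = 1 m, d̄ = (1.26+0.88)/2 = 1.07, v̄ = (0.80+0.65)/2 = 0.725 → q = 1×1.07×0.725 = 0.7758 m³/s
Panel 3-4: Δb = 1.4 m, d̄ = (0.88+0.42)/2 = 0.65, v̄ = (0.65+0.32)/2 = 0.485 → q = 1.4×0.65×0.485 = 0.4414 m³/s
Q = Σ q = 4.962 m³/s

4.96 m³/s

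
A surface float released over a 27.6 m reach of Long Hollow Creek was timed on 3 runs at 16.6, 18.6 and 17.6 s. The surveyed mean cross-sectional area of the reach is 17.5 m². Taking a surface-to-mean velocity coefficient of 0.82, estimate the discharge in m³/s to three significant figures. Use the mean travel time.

t̄ = (16.6 + 18.6 + 17.6) / 3 = 17.6 s
v_surface = L / t̄ = 27.6 / 17.6 = 1.568 m/s
v_mean = 0.82 × 1.568 = 1.286 m/s
Q = A × v_mean = 17.5 × 1.286 = 22.50 m³/s

22.5 m³/s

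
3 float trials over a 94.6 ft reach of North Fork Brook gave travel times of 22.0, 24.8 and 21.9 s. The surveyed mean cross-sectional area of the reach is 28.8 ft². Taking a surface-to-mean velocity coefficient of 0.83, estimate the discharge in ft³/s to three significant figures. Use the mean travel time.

98.7 ft³/s

t̄ = (22.0 + 24.8 + 21.9) / 3 = 22.9 s
v_surface = L / t̄ = 94.6 / 22.9 = 4.131 ft/s
v_mean = 0.83 × 4.131 = 3.429 ft/s
Q = A × v_mean = 28.8 × 3.429 = 98.75 ft³/s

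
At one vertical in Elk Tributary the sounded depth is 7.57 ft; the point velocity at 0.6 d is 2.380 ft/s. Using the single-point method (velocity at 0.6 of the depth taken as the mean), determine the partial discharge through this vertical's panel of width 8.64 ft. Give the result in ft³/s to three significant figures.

156 ft³/s

v̄ = v₀.₆ = 2.380 ft/s
q = v̄ × d × w = 2.380 × 7.57 × 8.64 = 155.7 ft³/s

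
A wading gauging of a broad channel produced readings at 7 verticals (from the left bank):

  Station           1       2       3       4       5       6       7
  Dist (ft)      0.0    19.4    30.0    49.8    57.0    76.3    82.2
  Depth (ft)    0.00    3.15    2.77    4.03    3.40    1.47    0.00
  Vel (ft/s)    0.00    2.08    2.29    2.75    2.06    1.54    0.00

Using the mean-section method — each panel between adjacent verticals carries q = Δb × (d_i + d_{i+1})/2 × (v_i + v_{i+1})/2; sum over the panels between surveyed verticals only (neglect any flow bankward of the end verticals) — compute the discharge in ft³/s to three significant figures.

Panel 1-2: Δb = 19.4 ft, d̄ = (0.00+3.15)/2 = 1.575, v̄ = (0.00+2.08)/2 = 1.04 → q = 19.4×1.575×1.04 = 31.78 ft³/s
Panel 2-3: Δb = 10.6 ft, d̄ = (3.15+2.77)/2 = 2.96, v̄ = (2.08+2.29)/2 = 2.185 → q = 10.6×2.96×2.185 = 68.56 ft³/s
Panel 3-4: Δb = 19.8 ft, d̄ = (2.77+4.03)/2 = 3.4, v̄ = (2.29+2.75)/2 = 2.52 → q = 19.8×3.4×2.52 = 169.6 ft³/s
Panel 4-5: Δb = 7.2 ft, d̄ = (4.03+3.40)/2 = 3.715, v̄ = (2.75+2.06)/2 = 2.405 → q = 7.2×3.715×2.405 = 64.33 ft³/s
Panel 5-6: Δb = 19.3 ft, d̄ = (3.40+1.47)/2 = 2.435, v̄ = (2.06+1.54)/2 = 1.8 → q = 19.3×2.435×1.8 = 84.59 ft³/s
Panel 6-7: Δb = 5.9 ft, d̄ = (1.47+0.00)/2 = 0.735, v̄ = (1.54+0.00)/2 = 0.77 → q = 5.9×0.735×0.77 = 3.339 ft³/s
Q = Σ q = 422.2 ft³/s

422 ft³/s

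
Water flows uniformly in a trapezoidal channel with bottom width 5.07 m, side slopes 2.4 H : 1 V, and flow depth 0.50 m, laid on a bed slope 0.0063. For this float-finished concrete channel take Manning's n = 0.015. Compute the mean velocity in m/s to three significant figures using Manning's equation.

2.91 m/s

A = (b + z·y)·y = (5.07 + 2.4×0.50)×0.50 = 3.135 m²
P = b + 2y√(1+z²) = 5.07 + 2×0.50×√(1+2.4²) = 7.670 m
R = A/P = 3.135/7.670 = 0.4087 m
Q = (1/n)·A·R^(2/3)·S^(1/2) = (1/0.015) × 3.135 × 0.4087^(2/3) × 0.0063^(1/2) = 9.136 m³/s
V = Q/A = 9.136/3.135 = 2.914 m/s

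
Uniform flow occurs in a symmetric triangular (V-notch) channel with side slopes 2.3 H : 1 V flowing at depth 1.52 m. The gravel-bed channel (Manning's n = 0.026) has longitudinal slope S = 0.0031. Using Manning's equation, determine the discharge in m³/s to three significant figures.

A = z·y² = 2.3×1.52² = 5.314 m²
P = 2y√(1+z²) = 2×1.52×√(1+2.3²) = 7.624 m
R = A/P = 5.314/7.624 = 0.6970 m
Q = (1/n)·A·R^(2/3)·S^(1/2) = (1/0.026) × 5.314 × 0.6970^(2/3) × 0.0031^(1/2) = 8.945 m³/s

8.95 m³/s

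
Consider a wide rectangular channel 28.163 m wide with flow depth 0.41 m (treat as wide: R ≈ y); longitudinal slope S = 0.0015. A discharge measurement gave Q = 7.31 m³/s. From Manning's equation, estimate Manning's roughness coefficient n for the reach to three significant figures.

A = b·y = 28.163 × 0.41 = 11.55 m²
Wide channel: R ≈ y = 0.41 m
n = (1/Q)·A·R^(2/3)·S^(1/2) = (1/7.31) × 11.55 × 0.5519 × 0.03873 = 0.03376

0.0338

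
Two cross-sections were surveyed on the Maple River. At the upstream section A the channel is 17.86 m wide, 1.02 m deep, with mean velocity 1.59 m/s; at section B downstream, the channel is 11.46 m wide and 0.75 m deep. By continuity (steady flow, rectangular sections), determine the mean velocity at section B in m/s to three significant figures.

3.37 m/s

Q = A₁V₁ = (17.86×1.02) × 1.59 = 28.97 m³/s
A₂ = 11.46 × 0.75 = 8.595 m²
V₂ = Q/A₂ = 28.97/8.595 = 3.370 m/s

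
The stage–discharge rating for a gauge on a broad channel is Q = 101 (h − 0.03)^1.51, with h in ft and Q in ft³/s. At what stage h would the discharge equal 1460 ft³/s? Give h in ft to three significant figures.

5.89 ft

h − h₀ = (Q/C)^(1/b) = (1460/101)^(1/1.51) = 5.865 ft
h = 0.03 + 5.865 = 5.895 ft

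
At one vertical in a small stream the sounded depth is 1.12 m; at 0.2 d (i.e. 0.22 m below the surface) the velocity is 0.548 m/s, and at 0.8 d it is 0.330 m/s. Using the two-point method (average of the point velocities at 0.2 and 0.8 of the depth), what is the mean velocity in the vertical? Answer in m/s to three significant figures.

v̄ = (0.548 + 0.330) / 2 = 0.4390 m/s

0.439 m/s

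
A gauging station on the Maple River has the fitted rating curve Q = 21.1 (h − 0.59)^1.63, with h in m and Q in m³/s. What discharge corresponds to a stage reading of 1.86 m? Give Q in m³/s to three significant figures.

Q = 21.1 × (1.86 − 0.59)^1.63 = 21.1 × 1.27^1.63 = 31.15 m³/s

31.2 m³/s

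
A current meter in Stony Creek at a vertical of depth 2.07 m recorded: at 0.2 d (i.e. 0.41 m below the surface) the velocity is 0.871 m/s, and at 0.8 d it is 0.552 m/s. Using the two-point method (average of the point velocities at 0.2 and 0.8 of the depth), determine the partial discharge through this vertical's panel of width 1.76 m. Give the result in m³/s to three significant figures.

2.59 m³/s

v̄ = (0.871 + 0.552) / 2 = 0.7115 m/s
q = v̄ × d × w = 0.7115 × 2.07 × 1.76 = 2.592 m³/s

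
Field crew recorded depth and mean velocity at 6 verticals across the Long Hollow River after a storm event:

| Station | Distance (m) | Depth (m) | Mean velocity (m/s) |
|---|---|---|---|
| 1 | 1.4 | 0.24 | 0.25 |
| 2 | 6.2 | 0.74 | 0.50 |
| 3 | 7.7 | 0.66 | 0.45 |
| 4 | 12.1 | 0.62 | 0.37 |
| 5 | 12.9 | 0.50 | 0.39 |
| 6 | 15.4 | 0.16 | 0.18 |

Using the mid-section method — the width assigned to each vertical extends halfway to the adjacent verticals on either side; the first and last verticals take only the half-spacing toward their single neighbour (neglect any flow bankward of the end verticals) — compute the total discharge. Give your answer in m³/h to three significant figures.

w_1 = (6.2 − 1.4)/2 = 2.4 m; q_1 = 0.25 × 0.24 × 2.4 = 0.1440 m³/s
w_2 = (7.7 − 1.4)/2 = 3.15 m; q_2 = 0.50 × 0.74 × 3.15 = 1.166 m³/s
w_3 = (12.1 − 6.2)/2 = 2.95 m; q_3 = 0.45 × 0.66 × 2.95 = 0.8762 m³/s
w_4 = (12.9 − 7.7)/2 = 2.6 m; q_4 = 0.37 × 0.62 × 2.6 = 0.5964 m³/s
w_5 = (15.4 − 12.1)/2 = 1.65 m; q_5 = 0.39 × 0.50 × 1.65 = 0.3218 m³/s
w_6 = (15.4 − 12.9)/2 = 1.25 m; q_6 = 0.18 × 0.16 × 1.25 = 0.03600 m³/s
Q = Σ qᵢ = 3.140 m³/s
= 3.140 × 3600 = 11300 m³/h

11300 m³/h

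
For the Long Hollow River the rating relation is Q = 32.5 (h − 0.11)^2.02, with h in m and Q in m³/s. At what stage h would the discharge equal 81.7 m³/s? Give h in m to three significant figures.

h − h₀ = (Q/C)^(1/b) = (81.7/32.5)^(1/2.02) = 1.578 m
h = 0.11 + 1.578 = 1.688 m

1.69 m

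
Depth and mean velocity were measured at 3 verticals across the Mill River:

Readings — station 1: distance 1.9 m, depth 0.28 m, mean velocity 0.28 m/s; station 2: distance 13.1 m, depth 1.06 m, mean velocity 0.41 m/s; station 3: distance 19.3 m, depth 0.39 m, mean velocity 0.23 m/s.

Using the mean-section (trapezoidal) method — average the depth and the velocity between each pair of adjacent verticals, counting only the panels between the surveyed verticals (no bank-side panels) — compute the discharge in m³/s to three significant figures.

4.03 m³/s

Panel 1-2: Δb = 11.2 m, d̄ = (0.28+1.06)/2 = 0.67, v̄ = (0.28+0.41)/2 = 0.345 → q = 11.2×0.67×0.345 = 2.589 m³/s
Panel 2-3: Δb = 6.2 m, d̄ = (1.06+0.39)/2 = 0.725, v̄ = (0.41+0.23)/2 = 0.32 → q = 6.2×0.725×0.32 = 1.438 m³/s
Q = Σ q = 4.027 m³/s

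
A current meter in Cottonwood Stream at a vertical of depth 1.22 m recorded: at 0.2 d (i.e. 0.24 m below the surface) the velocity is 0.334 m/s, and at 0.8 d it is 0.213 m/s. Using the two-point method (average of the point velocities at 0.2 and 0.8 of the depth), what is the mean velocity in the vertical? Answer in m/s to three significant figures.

v̄ = (0.334 + 0.213) / 2 = 0.2735 m/s

0.274 m/s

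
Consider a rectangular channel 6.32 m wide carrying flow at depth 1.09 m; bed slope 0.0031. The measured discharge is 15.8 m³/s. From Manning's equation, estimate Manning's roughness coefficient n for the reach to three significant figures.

0.0211

A = b·y = 6.32 × 1.09 = 6.889 m²
P = b + 2y = 6.32 + 2×1.09 = 8.500 m
R = A/P = 6.889/8.500 = 0.8104 m
n = (1/Q)·A·R^(2/3)·S^(1/2) = (1/15.8) × 6.889 × 0.8693 × 0.05568 = 0.02110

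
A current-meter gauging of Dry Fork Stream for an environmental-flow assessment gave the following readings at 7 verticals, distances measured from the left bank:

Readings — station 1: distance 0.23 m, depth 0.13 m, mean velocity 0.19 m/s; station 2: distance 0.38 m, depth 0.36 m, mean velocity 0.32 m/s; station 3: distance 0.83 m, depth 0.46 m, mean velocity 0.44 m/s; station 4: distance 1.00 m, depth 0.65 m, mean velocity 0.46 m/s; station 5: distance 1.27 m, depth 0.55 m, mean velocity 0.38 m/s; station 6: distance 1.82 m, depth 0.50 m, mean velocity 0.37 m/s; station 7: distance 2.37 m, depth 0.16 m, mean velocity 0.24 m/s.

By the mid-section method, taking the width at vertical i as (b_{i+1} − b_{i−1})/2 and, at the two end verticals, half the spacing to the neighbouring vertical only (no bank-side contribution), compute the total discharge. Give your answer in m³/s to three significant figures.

w_1 = (0.38 − 0.23)/2 = 0.075 m; q_1 = 0.19 × 0.13 × 0.075 = 0.001853 m³/s
w_2 = (0.83 − 0.23)/2 = 0.3 m; q_2 = 0.32 × 0.36 × 0.3 = 0.03456 m³/s
w_3 = (1.00 − 0.38)/2 = 0.31 m; q_3 = 0.44 × 0.46 × 0.31 = 0.06274 m³/s
w_4 = (1.27 − 0.83)/2 = 0.22 m; q_4 = 0.46 × 0.65 × 0.22 = 0.06578 m³/s
w_5 = (1.82 − 1.00)/2 = 0.41 m; q_5 = 0.38 × 0.55 × 0.41 = 0.08569 m³/s
w_6 = (2.37 − 1.27)/2 = 0.55 m; q_6 = 0.37 × 0.50 × 0.55 = 0.1018 m³/s
w_7 = (2.37 − 1.82)/2 = 0.275 m; q_7 = 0.24 × 0.16 × 0.275 = 0.01056 m³/s
Q = Σ qᵢ = 0.3629 m³/s

0.363 m³/s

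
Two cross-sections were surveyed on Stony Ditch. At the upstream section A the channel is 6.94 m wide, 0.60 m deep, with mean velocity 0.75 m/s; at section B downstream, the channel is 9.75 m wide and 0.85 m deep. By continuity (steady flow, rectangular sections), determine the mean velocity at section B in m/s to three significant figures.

Q = A₁V₁ = (6.94×0.60) × 0.75 = 3.123 m³/s
A₂ = 9.75 × 0.85 = 8.288 m²
V₂ = Q/A₂ = 3.123/8.288 = 0.3768 m/s

0.377 m/s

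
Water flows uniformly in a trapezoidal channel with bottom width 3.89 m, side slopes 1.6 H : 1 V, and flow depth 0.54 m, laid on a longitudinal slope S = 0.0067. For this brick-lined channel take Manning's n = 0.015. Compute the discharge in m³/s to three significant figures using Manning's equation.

8.02 m³/s

A = (b + z·y)·y = (3.89 + 1.6×0.54)×0.54 = 2.567 m²
P = b + 2y√(1+z²) = 3.89 + 2×0.54×√(1+1.6²) = 5.928 m
R = A/P = 2.567/5.928 = 0.4331 m
Q = (1/n)·A·R^(2/3)·S^(1/2) = (1/0.015) × 2.567 × 0.4331^(2/3) × 0.0067^(1/2) = 8.019 m³/s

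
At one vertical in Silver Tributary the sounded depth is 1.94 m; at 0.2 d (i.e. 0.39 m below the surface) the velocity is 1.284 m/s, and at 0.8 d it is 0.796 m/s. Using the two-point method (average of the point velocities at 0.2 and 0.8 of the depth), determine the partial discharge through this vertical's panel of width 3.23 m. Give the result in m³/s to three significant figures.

6.52 m³/s

v̄ = (1.284 + 0.796) / 2 = 1.040 m/s
q = v̄ × d × w = 1.040 × 1.94 × 3.23 = 6.517 m³/s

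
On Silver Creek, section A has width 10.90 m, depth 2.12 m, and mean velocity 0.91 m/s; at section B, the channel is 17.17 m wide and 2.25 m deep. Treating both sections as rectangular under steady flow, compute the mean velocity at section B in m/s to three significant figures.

0.544 m/s

Q = A₁V₁ = (10.90×2.12) × 0.91 = 21.03 m³/s
A₂ = 17.17 × 2.25 = 38.63 m²
V₂ = Q/A₂ = 21.03/38.63 = 0.5443 m/s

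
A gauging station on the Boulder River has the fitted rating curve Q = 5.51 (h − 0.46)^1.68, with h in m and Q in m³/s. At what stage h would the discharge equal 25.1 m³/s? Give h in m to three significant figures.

h − h₀ = (Q/C)^(1/b) = (25.1/5.51)^(1/1.68) = 2.466 m
h = 0.46 + 2.466 = 2.926 m

2.93 m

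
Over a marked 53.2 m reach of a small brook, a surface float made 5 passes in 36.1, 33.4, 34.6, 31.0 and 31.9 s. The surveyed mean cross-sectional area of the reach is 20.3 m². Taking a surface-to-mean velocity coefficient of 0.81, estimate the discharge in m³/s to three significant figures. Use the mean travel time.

26.2 m³/s

t̄ = (36.1 + 33.4 + 34.6 + 31.0 + 31.9) / 5 = 33.4 s
v_surface = L / t̄ = 53.2 / 33.4 = 1.593 m/s
v_mean = 0.81 × 1.593 = 1.290 m/s
Q = A × v_mean = 20.3 × 1.290 = 26.19 m³/s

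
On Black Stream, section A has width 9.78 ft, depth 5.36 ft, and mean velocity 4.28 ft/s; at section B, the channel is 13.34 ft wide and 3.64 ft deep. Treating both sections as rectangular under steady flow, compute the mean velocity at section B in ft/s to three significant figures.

4.62 ft/s

Q = A₁V₁ = (9.78×5.36) × 4.28 = 224.4 ft³/s
A₂ = 13.34 × 3.64 = 48.56 ft²
V₂ = Q/A₂ = 224.4/48.56 = 4.621 ft/s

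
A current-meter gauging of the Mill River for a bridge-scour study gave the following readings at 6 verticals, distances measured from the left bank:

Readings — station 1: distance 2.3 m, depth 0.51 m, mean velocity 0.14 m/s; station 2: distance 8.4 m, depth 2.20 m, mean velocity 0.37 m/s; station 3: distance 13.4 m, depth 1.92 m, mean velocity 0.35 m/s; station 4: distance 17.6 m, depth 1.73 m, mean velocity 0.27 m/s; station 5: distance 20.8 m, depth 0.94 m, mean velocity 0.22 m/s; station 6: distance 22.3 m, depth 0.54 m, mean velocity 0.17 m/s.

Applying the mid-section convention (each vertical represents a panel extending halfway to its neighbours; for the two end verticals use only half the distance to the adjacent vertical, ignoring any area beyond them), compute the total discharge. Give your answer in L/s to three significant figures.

w_1 = (8.4 − 2.3)/2 = 3.05 m; q_1 = 0.14 × 0.51 × 3.05 = 0.2178 m³/s
w_2 = (13.4 − 2.3)/2 = 5.55 m; q_2 = 0.37 × 2.20 × 5.55 = 4.518 m³/s
w_3 = (17.6 − 8.4)/2 = 4.6 m; q_3 = 0.35 × 1.92 × 4.6 = 3.091 m³/s
w_4 = (20.8 − 13.4)/2 = 3.7 m; q_4 = 0.27 × 1.73 × 3.7 = 1.728 m³/s
w_5 = (22.3 − 17.6)/2 = 2.35 m; q_5 = 0.22 × 0.94 × 2.35 = 0.4860 m³/s
w_6 = (22.3 − 20.8)/2 = 0.75 m; q_6 = 0.17 × 0.54 × 0.75 = 0.06885 m³/s
Q = Σ qᵢ = 10.11 m³/s
= 10.11 × 1000 = 10110 L/s

10100 L/s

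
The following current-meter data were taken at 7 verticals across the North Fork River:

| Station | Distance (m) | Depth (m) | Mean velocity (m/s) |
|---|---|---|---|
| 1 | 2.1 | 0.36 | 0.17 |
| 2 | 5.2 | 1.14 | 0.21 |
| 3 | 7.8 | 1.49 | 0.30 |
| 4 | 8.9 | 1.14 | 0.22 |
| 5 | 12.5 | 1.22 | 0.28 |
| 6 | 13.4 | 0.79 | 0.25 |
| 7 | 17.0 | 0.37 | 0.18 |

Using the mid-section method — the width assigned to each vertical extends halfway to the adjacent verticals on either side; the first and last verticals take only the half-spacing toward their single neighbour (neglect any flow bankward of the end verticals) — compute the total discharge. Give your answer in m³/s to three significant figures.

w_1 = (5.2 − 2.1)/2 = 1.55 m; q_1 = 0.17 × 0.36 × 1.55 = 0.09486 m³/s
w_2 = (7.8 − 2.1)/2 = 2.85 m; q_2 = 0.21 × 1.14 × 2.85 = 0.6823 m³/s
w_3 = (8.9 − 5.2)/2 = 1.85 m; q_3 = 0.30 × 1.49 × 1.85 = 0.8270 m³/s
w_4 = (12.5 − 7.8)/2 = 2.35 m; q_4 = 0.22 × 1.14 × 2.35 = 0.5894 m³/s
w_5 = (13.4 − 8.9)/2 = 2.25 m; q_5 = 0.28 × 1.22 × 2.25 = 0.7686 m³/s
w_6 = (17.0 − 12.5)/2 = 2.25 m; q_6 = 0.25 × 0.79 × 2.25 = 0.4444 m³/s
w_7 = (17.0 − 13.4)/2 = 1.8 m; q_7 = 0.18 × 0.37 × 1.8 = 0.1199 m³/s
Q = Σ qᵢ = 3.526 m³/s

3.53 m³/s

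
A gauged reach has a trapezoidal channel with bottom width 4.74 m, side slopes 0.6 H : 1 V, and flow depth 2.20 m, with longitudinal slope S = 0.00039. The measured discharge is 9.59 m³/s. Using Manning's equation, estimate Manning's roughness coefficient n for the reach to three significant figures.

0.0335

A = (b + z·y)·y = (4.74 + 0.6×2.20)×2.20 = 13.33 m²
P = b + 2y√(1+z²) = 4.74 + 2×2.20×√(1+0.6²) = 9.871 m
R = A/P = 13.33/9.871 = 1.351 m
n = (1/Q)·A·R^(2/3)·S^(1/2) = (1/9.59) × 13.33 × 1.222 × 0.01975 = 0.03354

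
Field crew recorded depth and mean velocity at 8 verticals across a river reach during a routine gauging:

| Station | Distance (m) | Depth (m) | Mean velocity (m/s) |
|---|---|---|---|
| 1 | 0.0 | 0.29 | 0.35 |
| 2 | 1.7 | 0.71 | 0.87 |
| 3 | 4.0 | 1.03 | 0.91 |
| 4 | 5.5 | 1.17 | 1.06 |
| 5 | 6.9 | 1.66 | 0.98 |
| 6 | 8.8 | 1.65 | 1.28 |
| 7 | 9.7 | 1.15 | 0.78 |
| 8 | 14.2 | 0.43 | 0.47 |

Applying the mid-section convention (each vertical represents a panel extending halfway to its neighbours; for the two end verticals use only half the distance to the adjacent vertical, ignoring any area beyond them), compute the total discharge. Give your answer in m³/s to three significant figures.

13.4 m³/s

w_1 = (1.7 − 0.0)/2 = 0.85 m; q_1 = 0.35 × 0.29 × 0.85 = 0.08628 m³/s
w_2 = (4.0 − 0.0)/2 = 2 m; q_2 = 0.87 × 0.71 × 2 = 1.235 m³/s
w_3 = (5.5 − 1.7)/2 = 1.9 m; q_3 = 0.91 × 1.03 × 1.9 = 1.781 m³/s
w_4 = (6.9 − 4.0)/2 = 1.45 m; q_4 = 1.06 × 1.17 × 1.45 = 1.798 m³/s
w_5 = (8.8 − 5.5)/2 = 1.65 m; q_5 = 0.98 × 1.66 × 1.65 = 2.684 m³/s
w_6 = (9.7 − 6.9)/2 = 1.4 m; q_6 = 1.28 × 1.65 × 1.4 = 2.957 m³/s
w_7 = (14.2 − 8.8)/2 = 2.7 m; q_7 = 0.78 × 1.15 × 2.7 = 2.422 m³/s
w_8 = (14.2 − 9.7)/2 = 2.25 m; q_8 = 0.47 × 0.43 × 2.25 = 0.4547 m³/s
Q = Σ qᵢ = 13.42 m³/s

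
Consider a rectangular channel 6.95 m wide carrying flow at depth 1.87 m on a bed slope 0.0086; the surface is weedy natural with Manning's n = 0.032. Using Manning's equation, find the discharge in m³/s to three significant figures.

A = b·y = 6.95 × 1.87 = 13.00 m²
P = b + 2y = 6.95 + 2×1.87 = 10.69 m
R = A/P = 13.00/10.69 = 1.216 m
Q = (1/n)·A·R^(2/3)·S^(1/2) = (1/0.032) × 13.00 × 1.216^(2/3) × 0.0086^(1/2) = 42.90 m³/s

42.9 m³/s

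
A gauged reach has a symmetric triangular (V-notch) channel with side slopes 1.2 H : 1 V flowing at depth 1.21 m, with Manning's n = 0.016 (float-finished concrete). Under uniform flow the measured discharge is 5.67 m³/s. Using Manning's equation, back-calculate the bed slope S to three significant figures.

0.00741

A = z·y² = 1.2×1.21² = 1.757 m²
P = 2y√(1+z²) = 2×1.21×√(1+1.2²) = 3.780 m
R = A/P = 1.757/3.780 = 0.4648 m
S = (Q·n / (1·A·R^(2/3)))² = (5.67×0.016 / (1×1.757×0.6000))² = 0.007406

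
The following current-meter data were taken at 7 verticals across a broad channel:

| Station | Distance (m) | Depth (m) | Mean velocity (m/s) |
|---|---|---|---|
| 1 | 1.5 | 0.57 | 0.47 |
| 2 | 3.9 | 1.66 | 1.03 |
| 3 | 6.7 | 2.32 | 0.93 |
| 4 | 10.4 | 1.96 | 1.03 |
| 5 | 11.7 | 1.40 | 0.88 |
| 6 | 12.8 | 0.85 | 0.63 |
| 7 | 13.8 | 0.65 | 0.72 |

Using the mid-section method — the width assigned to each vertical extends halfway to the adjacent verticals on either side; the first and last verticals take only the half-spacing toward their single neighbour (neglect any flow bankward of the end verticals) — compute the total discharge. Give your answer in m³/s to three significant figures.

w_1 = (3.9 − 1.5)/2 = 1.2 m; q_1 = 0.47 × 0.57 × 1.2 = 0.3215 m³/s
w_2 = (6.7 − 1.5)/2 = 2.6 m; q_2 = 1.03 × 1.66 × 2.6 = 4.445 m³/s
w_3 = (10.4 − 3.9)/2 = 3.25 m; q_3 = 0.93 × 2.32 × 3.25 = 7.012 m³/s
w_4 = (11.7 − 6.7)/2 = 2.5 m; q_4 = 1.03 × 1.96 × 2.5 = 5.047 m³/s
w_5 = (12.8 − 10.4)/2 = 1.2 m; q_5 = 0.88 × 1.40 × 1.2 = 1.478 m³/s
w_6 = (13.8 − 11.7)/2 = 1.05 m; q_6 = 0.63 × 0.85 × 1.05 = 0.5623 m³/s
w_7 = (13.8 − 12.8)/2 = 0.5 m; q_7 = 0.72 × 0.65 × 0.5 = 0.2340 m³/s
Q = Σ qᵢ = 19.10 m³/s

19.1 m³/s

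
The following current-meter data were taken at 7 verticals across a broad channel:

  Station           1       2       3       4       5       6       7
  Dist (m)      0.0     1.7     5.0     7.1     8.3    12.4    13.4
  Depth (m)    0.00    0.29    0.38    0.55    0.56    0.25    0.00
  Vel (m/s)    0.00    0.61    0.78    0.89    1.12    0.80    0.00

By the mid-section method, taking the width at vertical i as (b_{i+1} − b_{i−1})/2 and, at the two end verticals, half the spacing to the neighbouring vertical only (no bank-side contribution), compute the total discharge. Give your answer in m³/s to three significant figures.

w_2 = (5.0 − 0.0)/2 = 2.5 m; q_2 = 0.61 × 0.29 × 2.5 = 0.4423 m³/s
w_3 = (7.1 − 1.7)/2 = 2.7 m; q_3 = 0.78 × 0.38 × 2.7 = 0.8003 m³/s
w_4 = (8.3 − 5.0)/2 = 1.65 m; q_4 = 0.89 × 0.55 × 1.65 = 0.8077 m³/s
w_5 = (12.4 − 7.1)/2 = 2.65 m; q_5 = 1.12 × 0.56 × 2.65 = 1.662 m³/s
w_6 = (13.4 − 8.3)/2 = 2.55 m; q_6 = 0.80 × 0.25 × 2.55 = 0.5100 m³/s
Stations 1, 7 contribute zero (depth or velocity is 0).
Q = Σ qᵢ = 4.222 m³/s

4.22 m³/s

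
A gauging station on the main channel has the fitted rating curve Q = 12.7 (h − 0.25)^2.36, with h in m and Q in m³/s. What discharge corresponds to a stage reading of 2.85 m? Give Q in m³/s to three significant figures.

Q = 12.7 × (2.85 − 0.25)^2.36 = 12.7 × 2.6^2.36 = 121.1 m³/s

121 m³/s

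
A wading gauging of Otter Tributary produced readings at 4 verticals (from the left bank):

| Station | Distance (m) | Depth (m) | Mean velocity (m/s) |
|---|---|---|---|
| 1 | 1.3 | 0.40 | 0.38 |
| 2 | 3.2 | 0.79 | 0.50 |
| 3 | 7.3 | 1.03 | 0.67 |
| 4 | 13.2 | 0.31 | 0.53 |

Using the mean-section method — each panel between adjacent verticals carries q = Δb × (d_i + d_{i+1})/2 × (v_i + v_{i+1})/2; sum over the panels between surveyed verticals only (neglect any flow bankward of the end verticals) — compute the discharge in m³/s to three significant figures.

Panel 1-2: Δb = 1.9 m, d̄ = (0.40+0.79)/2 = 0.595, v̄ = (0.38+0.50)/2 = 0.44 → q = 1.9×0.595×0.44 = 0.4974 m³/s
Panel 2-3: Δb = 4.1 m, d̄ = (0.79+1.03)/2 = 0.91, v̄ = (0.50+0.67)/2 = 0.585 → q = 4.1×0.91×0.585 = 2.183 m³/s
Panel 3-4: Δb = 5.9 m, d̄ = (1.03+0.31)/2 = 0.67, v̄ = (0.67+0.53)/2 = 0.6 → q = 5.9×0.67×0.6 = 2.372 m³/s
Q = Σ q = 5.052 m³/s

5.05 m³/s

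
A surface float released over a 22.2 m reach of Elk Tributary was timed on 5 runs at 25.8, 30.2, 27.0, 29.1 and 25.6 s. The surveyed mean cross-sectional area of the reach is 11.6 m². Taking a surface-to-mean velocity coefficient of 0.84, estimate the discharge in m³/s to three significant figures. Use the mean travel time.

7.85 m³/s

t̄ = (25.8 + 30.2 + 27.0 + 29.1 + 25.6) / 5 = 27.54 s
v_surface = L / t̄ = 22.2 / 27.54 = 0.8061 m/s
v_mean = 0.84 × 0.8061 = 0.6771 m/s
Q = A × v_mean = 11.6 × 0.6771 = 7.855 m³/s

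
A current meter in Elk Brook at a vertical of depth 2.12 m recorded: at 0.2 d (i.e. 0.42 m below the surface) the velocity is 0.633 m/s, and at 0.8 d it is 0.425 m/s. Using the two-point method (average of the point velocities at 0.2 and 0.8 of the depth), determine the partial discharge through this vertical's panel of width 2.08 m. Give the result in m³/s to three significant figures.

2.33 m³/s

v̄ = (0.633 + 0.425) / 2 = 0.5290 m/s
q = v̄ × d × w = 0.5290 × 2.12 × 2.08 = 2.333 m³/s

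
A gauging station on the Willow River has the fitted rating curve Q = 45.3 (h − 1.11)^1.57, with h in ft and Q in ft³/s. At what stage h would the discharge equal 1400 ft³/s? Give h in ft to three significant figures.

10.0 ft

h − h₀ = (Q/C)^(1/b) = (1400/45.3)^(1/1.57) = 8.893 ft
h = 1.11 + 8.893 = 10.00 ft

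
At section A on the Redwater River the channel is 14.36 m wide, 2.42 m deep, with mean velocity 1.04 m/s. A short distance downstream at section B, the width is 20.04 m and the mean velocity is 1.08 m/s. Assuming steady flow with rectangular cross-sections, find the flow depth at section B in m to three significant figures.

Q = A₁V₁ = (14.36×2.42) × 1.04 = 36.14 m³/s
d₂ = Q/(b₂ V₂) = 36.14/(20.04×1.08) = 1.670 m

1.67 m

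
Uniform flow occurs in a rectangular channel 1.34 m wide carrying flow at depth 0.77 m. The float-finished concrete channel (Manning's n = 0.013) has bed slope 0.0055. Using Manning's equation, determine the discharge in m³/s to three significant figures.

A = b·y = 1.34 × 0.77 = 1.032 m²
P = b + 2y = 1.34 + 2×0.77 = 2.880 m
R = A/P = 1.032/2.880 = 0.3583 m
Q = (1/n)·A·R^(2/3)·S^(1/2) = (1/0.013) × 1.032 × 0.3583^(2/3) × 0.0055^(1/2) = 2.969 m³/s

2.97 m³/s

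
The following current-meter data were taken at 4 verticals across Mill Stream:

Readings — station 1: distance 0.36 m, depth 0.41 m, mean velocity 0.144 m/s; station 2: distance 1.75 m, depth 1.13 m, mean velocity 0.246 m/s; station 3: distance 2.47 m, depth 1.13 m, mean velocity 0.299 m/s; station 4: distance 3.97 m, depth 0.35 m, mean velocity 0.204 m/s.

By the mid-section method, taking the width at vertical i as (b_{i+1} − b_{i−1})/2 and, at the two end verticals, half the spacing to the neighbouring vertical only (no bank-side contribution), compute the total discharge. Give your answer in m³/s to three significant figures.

0.763 m³/s

w_1 = (1.75 − 0.36)/2 = 0.695 m; q_1 = 0.144 × 0.41 × 0.695 = 0.04103 m³/s
w_2 = (2.47 − 0.36)/2 = 1.055 m; q_2 = 0.246 × 1.13 × 1.055 = 0.2933 m³/s
w_3 = (3.97 − 1.75)/2 = 1.11 m; q_3 = 0.299 × 1.13 × 1.11 = 0.3750 m³/s
w_4 = (3.97 − 2.47)/2 = 0.75 m; q_4 = 0.204 × 0.35 × 0.75 = 0.05355 m³/s
Q = Σ qᵢ = 0.7629 m³/s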